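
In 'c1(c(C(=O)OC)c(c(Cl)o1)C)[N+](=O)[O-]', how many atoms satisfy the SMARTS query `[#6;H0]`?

5

The query [#6;H0] means: any carbon with no attached hydrogen.
Check the 14 heavy atoms by environment: 1× o (aromatic, H0) → no; 4× c (aromatic, H0) → match; 1× N (charge +1, H0) → no; 1× O (charge -1, H0) → no; 3× O (H0) → no; 1× Cl (H0) → no; 1× C (H0) → match; 2× C (H3) → no.
Summing the matching environments: 4 + 1 = 5 matching atoms.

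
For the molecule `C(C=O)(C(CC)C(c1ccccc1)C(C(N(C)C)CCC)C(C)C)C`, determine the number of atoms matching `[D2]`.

9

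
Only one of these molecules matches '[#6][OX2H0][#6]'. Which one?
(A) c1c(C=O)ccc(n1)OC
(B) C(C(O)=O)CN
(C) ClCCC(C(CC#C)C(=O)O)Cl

[#6][OX2H0][#6] describes an aliphatic oxygen bridging two carbons with no H on the oxygen (an ether).
(A) contains a methoxy ether (-OCH3), which satisfies every atom and bond constraint.
(B) has a carboxylic acid group (-C(=O)OH) but the -OH oxygen has H1; the =O is OX1, not OX2.
(C) has a carboxylic acid group (-C(=O)OH) but the -OH oxygen has H1; the =O is OX1, not OX2.
So the answer is (A).

A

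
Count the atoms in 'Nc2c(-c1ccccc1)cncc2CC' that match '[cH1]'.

7

The query [cH1] means: aromatic carbon bearing exactly one hydrogen.
Check the 15 heavy atoms by environment: 1× n (aromatic, H0) → no; 7× c (aromatic, H1) → match; 4× c (aromatic, H0) → no; 1× N (H2) → no; 1× C (H2) → no; 1× C (H3) → no.
That gives 7 matching atoms.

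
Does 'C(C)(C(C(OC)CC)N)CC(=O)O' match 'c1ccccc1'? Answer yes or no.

The pattern c1ccccc1 describes six aromatic carbons in a ring — a benzene ring.
The closest candidate here is a methyl group (-CH3), but no six-membered all-carbon aromatic ring is present. No other fragment satisfies the full query, so there is no match.

No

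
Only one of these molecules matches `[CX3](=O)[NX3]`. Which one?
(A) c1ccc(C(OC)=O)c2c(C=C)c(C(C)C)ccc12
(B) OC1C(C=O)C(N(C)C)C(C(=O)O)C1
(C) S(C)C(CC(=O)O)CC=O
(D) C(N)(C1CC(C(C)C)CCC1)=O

[CX3](=O)[NX3] describes a carbonyl carbon bonded to a trivalent nitrogen (an amide).
(A) has a methyl-ester group (-C(=O)OCH3) but the carbonyl is bonded to O, not to an NX3 nitrogen.
(B) has a carboxylic acid group (-C(=O)OH) but the carbonyl is bonded to O, not to an NX3 nitrogen.
(C) has a carboxylic acid group (-C(=O)OH) but the carbonyl is bonded to O, not to an NX3 nitrogen.
(D) contains a primary amide (-C(=O)NH2), which satisfies every atom and bond constraint.
So the answer is (D).

D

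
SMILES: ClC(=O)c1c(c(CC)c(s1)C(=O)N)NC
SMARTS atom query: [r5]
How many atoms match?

The query [r5] means: r5 matches atoms in a five-membered ring.
Check the 15 heavy atoms by environment: 1× s (aromatic, in 5-ring) → match; 4× c (aromatic, in 5-ring) → match; 2× N (acyclic) → no; 5× C (acyclic) → no; 2× O (acyclic) → no; 1× Cl (acyclic) → no.
Summing the matching environments: 1 + 4 = 5 matching atoms.

5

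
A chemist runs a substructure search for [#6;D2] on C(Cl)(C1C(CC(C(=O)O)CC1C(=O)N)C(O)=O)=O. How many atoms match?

2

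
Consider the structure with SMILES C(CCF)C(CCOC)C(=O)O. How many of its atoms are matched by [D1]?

4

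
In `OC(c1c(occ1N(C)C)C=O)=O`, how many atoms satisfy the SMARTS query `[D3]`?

5

The query [D3] means: atom with exactly three heavy-atom neighbours.
Check the 13 heavy atoms by environment: 1× o (aromatic, D2) → no; 1× c (aromatic, D2) → no; 3× c (aromatic, D3) → match; 1× C (D3) → match; 3× O (D1) → no; 1× N (D3) → match; 2× C (D1) → no; 1× C (D2) → no.
Summing the matching environments: 3 + 1 + 1 = 5 matching atoms.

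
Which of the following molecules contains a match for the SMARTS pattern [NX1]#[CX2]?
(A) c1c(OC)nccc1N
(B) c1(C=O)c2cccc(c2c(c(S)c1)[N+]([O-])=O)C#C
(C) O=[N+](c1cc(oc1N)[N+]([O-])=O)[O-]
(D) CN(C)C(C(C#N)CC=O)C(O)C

D

[NX1]#[CX2] describes a nitrogen triple-bonded to a two-connected carbon (a nitrile).
(A) has a primary amino group (-NH2) but the nitrogen is NX3 (three connections), not NX1 triple-bonded.
(B) has a nitro group (-[N+](=O)[O-]) but there is no C#N triple bond.
(C) has a nitro group (-[N+](=O)[O-]) but there is no C#N triple bond.
(D) contains a nitrile (-C#N), which satisfies every atom and bond constraint.
So the answer is (D).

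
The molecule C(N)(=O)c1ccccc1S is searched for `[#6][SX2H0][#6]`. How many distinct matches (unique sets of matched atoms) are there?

[#6][SX2H0][#6] is the SMARTS for a thioether: an aliphatic sulfur bridging two carbons with no H on the sulfur.
The molecule has a thiol (-SH), but the sulfur has H1, not H0 bridging two carbons; nothing else fits, so there are 0 matches.

0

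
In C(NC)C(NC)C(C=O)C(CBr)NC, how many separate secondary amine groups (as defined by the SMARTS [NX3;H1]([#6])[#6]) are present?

3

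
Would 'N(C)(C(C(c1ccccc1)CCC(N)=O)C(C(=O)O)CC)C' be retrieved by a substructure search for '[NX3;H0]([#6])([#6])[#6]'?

Yes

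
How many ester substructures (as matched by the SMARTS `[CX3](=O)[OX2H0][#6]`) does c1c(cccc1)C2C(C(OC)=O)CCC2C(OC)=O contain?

2

[CX3](=O)[OX2H0][#6] is the SMARTS for an ester: a carbonyl carbon bonded to an oxygen that is itself bonded to carbon (no H on that O).
The molecule carries 2 separate instances of a methyl-ester group (-C(=O)OCH3) meeting every constraint; each maps to a distinct set of atoms, giving 2 matches.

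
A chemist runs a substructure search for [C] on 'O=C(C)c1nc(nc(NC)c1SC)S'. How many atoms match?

The query [C] means: uppercase C matches aliphatic (non-aromatic) carbon only.
Check the 14 heavy atoms by environment: 2× n (aromatic) → no; 4× c (aromatic) → no; 4× C → match; 1× O → no; 2× S → no; 1× N → no.
That gives 4 matching atoms.

4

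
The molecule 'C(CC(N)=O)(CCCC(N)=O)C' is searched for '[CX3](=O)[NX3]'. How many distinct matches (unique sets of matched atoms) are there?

[CX3](=O)[NX3] is the SMARTS for an amide: a carbonyl carbon bonded to a trivalent nitrogen.
The molecule carries 2 separate instances of a primary amide (-C(=O)NH2) meeting every constraint; each maps to a distinct set of atoms, giving 2 matches.

2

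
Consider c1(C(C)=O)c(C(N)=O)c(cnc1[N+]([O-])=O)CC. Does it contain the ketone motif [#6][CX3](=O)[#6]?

Yes

The pattern [#6][CX3](=O)[#6] describes a carbonyl carbon (no H) flanked by two carbons — a ketone.
The molecule carries an acetyl/ketone group (-C(=O)CH3), whose atoms satisfy every constraint of the query, so the pattern matches.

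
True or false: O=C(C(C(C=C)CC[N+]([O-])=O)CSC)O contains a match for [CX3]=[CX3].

True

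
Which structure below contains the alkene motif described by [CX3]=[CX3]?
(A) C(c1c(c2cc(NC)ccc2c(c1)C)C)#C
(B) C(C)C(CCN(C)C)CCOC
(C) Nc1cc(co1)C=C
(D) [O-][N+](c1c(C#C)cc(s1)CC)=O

C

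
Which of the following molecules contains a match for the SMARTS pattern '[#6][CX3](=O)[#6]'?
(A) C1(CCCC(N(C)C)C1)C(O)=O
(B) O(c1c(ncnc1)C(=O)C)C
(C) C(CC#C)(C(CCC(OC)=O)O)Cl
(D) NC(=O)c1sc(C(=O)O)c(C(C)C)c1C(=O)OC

B

[#6][CX3](=O)[#6] describes a carbonyl carbon (no H) flanked by two carbons (a ketone).
(A) has a carboxylic acid group (-C(=O)OH) but one neighbour of the carbonyl carbon is O, not C.
(B) contains an acetyl/ketone group (-C(=O)CH3), which satisfies every atom and bond constraint.
(C) has a methyl-ester group (-C(=O)OCH3) but one neighbour of the carbonyl carbon is O, not C.
(D) has a methyl-ester group (-C(=O)OCH3) but one neighbour of the carbonyl carbon is O, not C.
So the answer is (B).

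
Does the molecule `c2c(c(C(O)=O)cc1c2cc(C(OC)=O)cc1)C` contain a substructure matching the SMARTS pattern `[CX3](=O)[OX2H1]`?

The pattern [CX3](=O)[OX2H1] describes an sp2 carbon double-bonded to O and single-bonded to an -OH oxygen — a carboxylic acid.
The molecule carries a carboxylic acid group (-C(=O)OH), whose atoms satisfy every constraint of the query, so the pattern matches.

Yes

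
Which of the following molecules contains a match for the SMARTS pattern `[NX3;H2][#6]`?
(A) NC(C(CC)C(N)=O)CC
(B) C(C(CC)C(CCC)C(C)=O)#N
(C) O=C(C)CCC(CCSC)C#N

A

[NX3;H2][#6] describes a trivalent nitrogen with two H attached to carbon (a primary amine).
(A) contains a primary amino group (-NH2), which satisfies every atom and bond constraint.
(B) has a nitrile (-C#N) but the nitrogen is NX1 (triple-bonded), not NX3 with two H.
(C) has a nitrile (-C#N) but the nitrogen is NX1 (triple-bonded), not NX3 with two H.
So the answer is (A).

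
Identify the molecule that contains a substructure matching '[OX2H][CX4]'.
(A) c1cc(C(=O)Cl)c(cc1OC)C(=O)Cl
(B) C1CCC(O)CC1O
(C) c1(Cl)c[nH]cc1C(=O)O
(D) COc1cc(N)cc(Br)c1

B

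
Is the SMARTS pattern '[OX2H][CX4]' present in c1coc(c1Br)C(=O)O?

No

The pattern [OX2H][CX4] describes a hydroxyl oxygen bound to an sp3 (X4) carbon — an aliphatic alcohol.
The closest candidate here is a carboxylic acid group (-C(=O)OH), but the -OH is on a CX3 carbonyl carbon, not a CX4 carbon. No other fragment satisfies the full query, so there is no match.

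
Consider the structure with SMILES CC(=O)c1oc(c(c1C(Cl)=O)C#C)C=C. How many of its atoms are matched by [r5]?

5

The query [r5] means: r5 matches atoms in a five-membered ring.
Check the 15 heavy atoms by environment: 1× o (aromatic, in 5-ring) → match; 4× c (aromatic, in 5-ring) → match; 7× C (acyclic) → no; 2× O (acyclic) → no; 1× Cl (acyclic) → no.
Summing the matching environments: 1 + 4 = 5 matching atoms.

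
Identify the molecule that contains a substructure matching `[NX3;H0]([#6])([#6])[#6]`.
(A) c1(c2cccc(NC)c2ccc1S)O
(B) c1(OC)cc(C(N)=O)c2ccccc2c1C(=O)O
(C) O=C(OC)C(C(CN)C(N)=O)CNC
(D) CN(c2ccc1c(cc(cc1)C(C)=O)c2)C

D

[NX3;H0]([#6])([#6])[#6] describes a trivalent nitrogen with no H, bonded to three carbons (a tertiary amine).
(A) has an N-methylamino group (-NHCH3) but the nitrogen still has one H (H1), not H0.
(B) has a primary amide (-C(=O)NH2) but the amide nitrogen has H2 and only one carbon neighbour.
(C) has a primary amide (-C(=O)NH2) but the amide nitrogen has H2 and only one carbon neighbour.
(D) contains a dimethylamino group (-N(CH3)2), which satisfies every atom and bond constraint.
So the answer is (D).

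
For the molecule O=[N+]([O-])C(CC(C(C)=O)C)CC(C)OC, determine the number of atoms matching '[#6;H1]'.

3

The query [#6;H1] means: any carbon bearing exactly one hydrogen.
Check the 15 heavy atoms by environment: 4× C (H3) → no; 3× C (H1) → match; 2× C (H2) → no; 3× O (H0) → no; 1× C (H0) → no; 1× N (charge +1, H0) → no; 1× O (charge -1, H0) → no.
That gives 3 matching atoms.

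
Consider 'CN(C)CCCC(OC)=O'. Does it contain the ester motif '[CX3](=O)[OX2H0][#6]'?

The pattern [CX3](=O)[OX2H0][#6] describes a carbonyl carbon bonded to an oxygen that is itself bonded to carbon (no H on that O) — an ester.
The molecule carries a methyl-ester group (-C(=O)OCH3), whose atoms satisfy every constraint of the query, so the pattern matches.

Yes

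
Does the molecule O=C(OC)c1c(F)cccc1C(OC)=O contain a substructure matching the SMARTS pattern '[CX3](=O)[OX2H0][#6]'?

Yes

The pattern [CX3](=O)[OX2H0][#6] describes a carbonyl carbon bonded to an oxygen that is itself bonded to carbon (no H on that O) — an ester.
The molecule carries a methyl-ester group (-C(=O)OCH3), whose atoms satisfy every constraint of the query, so the pattern matches.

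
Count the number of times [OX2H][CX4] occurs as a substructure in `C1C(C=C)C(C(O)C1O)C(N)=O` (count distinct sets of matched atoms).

[OX2H][CX4] is the SMARTS for an aliphatic alcohol: a hydroxyl oxygen bound to an sp3 (X4) carbon.
The molecule carries 2 separate instances of a hydroxyl group (-OH) meeting every constraint; each maps to a distinct set of atoms, giving 2 matches.

2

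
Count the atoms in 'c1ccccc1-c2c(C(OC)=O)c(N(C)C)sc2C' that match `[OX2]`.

1

Check the 19 heavy atoms by environment: 1× s (aromatic, X2) → no; 10× c (aromatic, X3) → no; 4× C (X4) → no; 1× C (X3) → no; 1× O (X1) → no; 1× O (X2) → match; 1× N (X3) → no.
That gives 1 matching atom.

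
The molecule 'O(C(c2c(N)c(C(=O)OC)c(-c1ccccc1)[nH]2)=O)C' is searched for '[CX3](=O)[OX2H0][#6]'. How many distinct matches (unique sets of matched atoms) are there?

2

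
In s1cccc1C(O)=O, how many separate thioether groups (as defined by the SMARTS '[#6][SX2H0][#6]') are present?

[#6][SX2H0][#6] is the SMARTS for a thioether: an aliphatic sulfur bridging two carbons with no H on the sulfur.
No fragment in the molecule satisfies every constraint, giving 0 matches.

0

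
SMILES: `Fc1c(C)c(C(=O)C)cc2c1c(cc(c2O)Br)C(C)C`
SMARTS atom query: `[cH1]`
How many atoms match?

Check the 20 heavy atoms by environment: 8× c (aromatic, H0) → no; 2× c (aromatic, H1) → match; 1× C (H1) → no; 4× C (H3) → no; 1× Br (H0) → no; 1× F (H0) → no; 1× O (H1) → no; 1× C (H0) → no; 1× O (H0) → no.
That gives 2 matching atoms.

2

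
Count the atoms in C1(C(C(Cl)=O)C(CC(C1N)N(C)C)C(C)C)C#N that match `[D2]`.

Check the 18 heavy atoms by environment: 7× C (D3) → no; 2× C (D2) → match; 1× N (D3) → no; 4× C (D1) → no; 1× O (D1) → no; 1× Cl (D1) → no; 2× N (D1) → no.
That gives 2 matching atoms.

2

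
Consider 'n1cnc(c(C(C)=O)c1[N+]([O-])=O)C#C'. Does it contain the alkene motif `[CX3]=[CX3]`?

The pattern [CX3]=[CX3] describes a non-aromatic C=C double bond between two sp2 carbons — an alkene.
The closest candidate here is an ethynyl group (-C#CH), but the C-C bond is a triple bond, not a double bond. No other fragment satisfies the full query, so there is no match.

No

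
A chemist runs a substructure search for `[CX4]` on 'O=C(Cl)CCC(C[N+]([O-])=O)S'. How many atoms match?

4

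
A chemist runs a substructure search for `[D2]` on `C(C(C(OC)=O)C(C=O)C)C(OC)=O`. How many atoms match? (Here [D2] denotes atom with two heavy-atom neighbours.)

4

The query [D2] means: atom with exactly two heavy-atom neighbours.
Check the 14 heavy atoms by environment: 2× C (D2) → match; 4× C (D3) → no; 3× C (D1) → no; 3× O (D1) → no; 2× O (D2) → match.
Summing the matching environments: 2 + 2 = 4 matching atoms.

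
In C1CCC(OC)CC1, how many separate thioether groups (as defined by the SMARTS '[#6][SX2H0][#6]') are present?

0

[#6][SX2H0][#6] is the SMARTS for a thioether: an aliphatic sulfur bridging two carbons with no H on the sulfur.
The molecule has a methoxy ether (-OCH3), but the bridging atom is O, not S; nothing else fits, so there are 0 matches.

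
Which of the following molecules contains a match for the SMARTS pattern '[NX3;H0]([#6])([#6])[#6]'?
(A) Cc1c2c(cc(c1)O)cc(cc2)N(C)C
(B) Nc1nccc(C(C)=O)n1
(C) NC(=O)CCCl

[NX3;H0]([#6])([#6])[#6] describes a trivalent nitrogen with no H, bonded to three carbons (a tertiary amine).
(A) contains a dimethylamino group (-N(CH3)2), which satisfies every atom and bond constraint.
(B) has a primary amino group (-NH2) but the nitrogen has H2, not H0 with three carbons.
(C) has a primary amide (-C(=O)NH2) but the amide nitrogen has H2 and only one carbon neighbour.
So the answer is (A).

A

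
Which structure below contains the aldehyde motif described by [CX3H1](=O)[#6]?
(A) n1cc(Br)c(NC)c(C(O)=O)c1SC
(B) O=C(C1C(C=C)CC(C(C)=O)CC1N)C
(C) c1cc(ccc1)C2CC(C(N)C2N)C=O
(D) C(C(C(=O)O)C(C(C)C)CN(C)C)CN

C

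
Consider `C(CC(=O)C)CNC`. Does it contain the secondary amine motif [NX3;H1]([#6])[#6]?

Yes

The pattern [NX3;H1]([#6])[#6] describes a trivalent nitrogen with one H, bonded to two carbons — a secondary amine.
The molecule carries an N-methylamino group (-NHCH3), whose atoms satisfy every constraint of the query, so the pattern matches.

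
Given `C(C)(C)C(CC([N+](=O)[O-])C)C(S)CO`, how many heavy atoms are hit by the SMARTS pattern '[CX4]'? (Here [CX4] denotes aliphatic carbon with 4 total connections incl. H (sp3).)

The query [CX4] means: C with X4: aliphatic carbon with exactly 4 total connections (bonds + H).
Check the 14 heavy atoms by environment: 9× C (X4) → match; 1× N (charge +1, X3) → no; 1× O (charge -1, X1) → no; 1× O (X1) → no; 1× S (X2) → no; 1× O (X2) → no.
That gives 9 matching atoms.

9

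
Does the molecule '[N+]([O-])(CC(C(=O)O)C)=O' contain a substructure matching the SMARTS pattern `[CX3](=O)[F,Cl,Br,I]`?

No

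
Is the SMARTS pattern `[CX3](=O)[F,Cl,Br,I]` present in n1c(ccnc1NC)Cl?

The pattern [CX3](=O)[F,Cl,Br,I] describes a carbonyl carbon bonded to a halogen — an acyl halide.
The closest candidate here is a chloro substituent, but the Cl is not on a carbonyl carbon. No other fragment satisfies the full query, so there is no match.

No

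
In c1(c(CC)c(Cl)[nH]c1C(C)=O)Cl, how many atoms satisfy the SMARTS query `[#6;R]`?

4

Check the 12 heavy atoms by environment: 1× n (aromatic, in 5-ring) → no; 4× c (aromatic, in 5-ring) → match; 2× Cl (acyclic) → no; 4× C (acyclic) → no; 1× O (acyclic) → no.
That gives 4 matching atoms.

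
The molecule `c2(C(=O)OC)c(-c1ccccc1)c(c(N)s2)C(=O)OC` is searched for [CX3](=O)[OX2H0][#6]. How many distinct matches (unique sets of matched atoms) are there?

[CX3](=O)[OX2H0][#6] is the SMARTS for an ester: a carbonyl carbon bonded to an oxygen that is itself bonded to carbon (no H on that O).
The molecule carries 2 separate instances of a methyl-ester group (-C(=O)OCH3) meeting every constraint; each maps to a distinct set of atoms, giving 2 matches.

2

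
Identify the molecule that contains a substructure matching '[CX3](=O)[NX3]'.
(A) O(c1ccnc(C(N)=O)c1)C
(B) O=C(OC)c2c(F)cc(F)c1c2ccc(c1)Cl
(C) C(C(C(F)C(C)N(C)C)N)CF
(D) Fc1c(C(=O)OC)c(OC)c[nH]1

A

[CX3](=O)[NX3] describes a carbonyl carbon bonded to a trivalent nitrogen (an amide).
(A) contains a primary amide (-C(=O)NH2), which satisfies every atom and bond constraint.
(B) has a methyl-ester group (-C(=O)OCH3) but the carbonyl is bonded to O, not to an NX3 nitrogen.
(C) has a primary amino group (-NH2) but the -NH2 is not attached to a carbonyl carbon.
(D) has a methyl-ester group (-C(=O)OCH3) but the carbonyl is bonded to O, not to an NX3 nitrogen.
So the answer is (A).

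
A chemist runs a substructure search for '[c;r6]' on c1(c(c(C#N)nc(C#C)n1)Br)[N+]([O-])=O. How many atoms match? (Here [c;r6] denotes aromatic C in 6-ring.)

The query [c;r6] means: aromatic carbon that belongs to a six-membered ring.
Check the 14 heavy atoms by environment: 2× n (aromatic, in 6-ring) → no; 4× c (aromatic, in 6-ring) → match; 1× N (charge +1, acyclic) → no; 1× O (charge -1, acyclic) → no; 1× O (acyclic) → no; 3× C (acyclic) → no; 1× N (acyclic) → no; 1× Br (acyclic) → no.
That gives 4 matching atoms.

4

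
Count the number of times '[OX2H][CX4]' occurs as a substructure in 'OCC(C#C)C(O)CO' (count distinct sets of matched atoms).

3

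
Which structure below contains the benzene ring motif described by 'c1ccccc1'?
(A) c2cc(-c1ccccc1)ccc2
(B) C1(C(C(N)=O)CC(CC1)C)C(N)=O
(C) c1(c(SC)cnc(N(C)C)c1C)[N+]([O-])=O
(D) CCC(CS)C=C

A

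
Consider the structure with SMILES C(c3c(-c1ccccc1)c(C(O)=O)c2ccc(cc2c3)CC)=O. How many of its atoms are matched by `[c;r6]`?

16

The query [c;r6] means: aromatic carbon that belongs to a six-membered ring.
Check the 23 heavy atoms by environment: 16× c (aromatic, in 6-ring) → match; 4× C (acyclic) → no; 3× O (acyclic) → no.
That gives 16 matching atoms.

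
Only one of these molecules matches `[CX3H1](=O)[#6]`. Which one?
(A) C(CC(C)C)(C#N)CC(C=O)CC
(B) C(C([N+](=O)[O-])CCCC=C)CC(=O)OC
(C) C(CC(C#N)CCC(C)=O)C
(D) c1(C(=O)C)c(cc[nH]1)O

[CX3H1](=O)[#6] describes an sp2 carbon with one H, double-bonded to O and single-bonded to carbon (an aldehyde).
(A) contains an aldehyde (-CHO), which satisfies every atom and bond constraint.
(B) has a methyl-ester group (-C(=O)OCH3) but the carbonyl carbon has H0, not H1.
(C) has an acetyl/ketone group (-C(=O)CH3) but the carbonyl carbon has H0 (two carbon neighbours), not H1.
(D) has an acetyl/ketone group (-C(=O)CH3) but the carbonyl carbon has H0 (two carbon neighbours), not H1.
So the answer is (A).

A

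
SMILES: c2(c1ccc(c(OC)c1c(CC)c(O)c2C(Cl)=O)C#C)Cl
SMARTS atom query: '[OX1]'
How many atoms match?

1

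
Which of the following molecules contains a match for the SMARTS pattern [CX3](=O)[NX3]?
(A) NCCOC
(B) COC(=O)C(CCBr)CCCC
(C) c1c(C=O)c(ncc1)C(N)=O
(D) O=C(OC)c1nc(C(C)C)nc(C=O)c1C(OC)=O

C

[CX3](=O)[NX3] describes a carbonyl carbon bonded to a trivalent nitrogen (an amide).
(A) has a primary amino group (-NH2) but the -NH2 is not attached to a carbonyl carbon.
(B) has a methyl-ester group (-C(=O)OCH3) but the carbonyl is bonded to O, not to an NX3 nitrogen.
(C) contains a primary amide (-C(=O)NH2), which satisfies every atom and bond constraint.
(D) has a methyl-ester group (-C(=O)OCH3) but the carbonyl is bonded to O, not to an NX3 nitrogen.
So the answer is (C).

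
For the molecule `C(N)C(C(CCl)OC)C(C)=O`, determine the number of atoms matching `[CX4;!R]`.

6

Check the 11 heavy atoms by environment: 6× C (X4, acyclic) → match; 1× Cl (X1, acyclic) → no; 1× O (X2, acyclic) → no; 1× N (X3, acyclic) → no; 1× C (X3, acyclic) → no; 1× O (X1, acyclic) → no.
That gives 6 matching atoms.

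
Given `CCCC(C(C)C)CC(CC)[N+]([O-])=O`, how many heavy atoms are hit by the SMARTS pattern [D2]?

4

Check the 14 heavy atoms by environment: 4× C (D2) → match; 3× C (D3) → no; 4× C (D1) → no; 1× N (charge +1, D3) → no; 1× O (charge -1, D1) → no; 1× O (D1) → no.
That gives 4 matching atoms.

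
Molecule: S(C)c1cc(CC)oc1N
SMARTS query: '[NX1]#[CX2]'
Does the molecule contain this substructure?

No

The pattern [NX1]#[CX2] describes a nitrogen triple-bonded to a two-connected carbon — a nitrile.
The closest candidate here is a primary amino group (-NH2), but the nitrogen is NX3 (three connections), not NX1 triple-bonded. No other fragment satisfies the full query, so there is no match.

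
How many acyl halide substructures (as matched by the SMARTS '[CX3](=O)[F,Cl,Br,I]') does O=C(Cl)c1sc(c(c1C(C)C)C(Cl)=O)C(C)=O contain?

[CX3](=O)[F,Cl,Br,I] is the SMARTS for an acyl halide: a carbonyl carbon bonded to a halogen.
The molecule carries 2 separate instances of an acyl chloride (-C(=O)Cl) meeting every constraint; each maps to a distinct set of atoms, giving 2 matches.

2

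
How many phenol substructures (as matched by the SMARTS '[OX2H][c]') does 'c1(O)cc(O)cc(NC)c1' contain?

2

[OX2H][c] is the SMARTS for a phenol: a hydroxyl oxygen attached to an aromatic carbon.
The molecule carries 2 separate instances of a hydroxyl group (-OH) meeting every constraint; each maps to a distinct set of atoms, giving 2 matches.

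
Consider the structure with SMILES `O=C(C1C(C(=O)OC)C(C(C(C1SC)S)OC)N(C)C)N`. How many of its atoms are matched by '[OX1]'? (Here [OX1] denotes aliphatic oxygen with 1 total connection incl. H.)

2

The query [OX1] means: aliphatic oxygen with one total connection — typically a carbonyl =O or an oxide.
Check the 21 heavy atoms by environment: 11× C (X4) → no; 2× C (X3) → no; 2× O (X1) → match; 2× O (X2) → no; 2× S (X2) → no; 2× N (X3) → no.
That gives 2 matching atoms.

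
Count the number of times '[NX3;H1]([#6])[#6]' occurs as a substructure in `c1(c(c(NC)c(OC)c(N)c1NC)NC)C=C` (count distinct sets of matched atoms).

3

[NX3;H1]([#6])[#6] is the SMARTS for a secondary amine: a trivalent nitrogen with one H, bonded to two carbons.
The molecule carries 3 separate instances of an N-methylamino group (-NHCH3) meeting every constraint; each maps to a distinct set of atoms, giving 3 matches.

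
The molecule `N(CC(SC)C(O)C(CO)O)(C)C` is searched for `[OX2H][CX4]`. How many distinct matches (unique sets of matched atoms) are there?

[OX2H][CX4] is the SMARTS for an aliphatic alcohol: a hydroxyl oxygen bound to an sp3 (X4) carbon.
The molecule carries 3 separate instances of a hydroxyl group (-OH) meeting every constraint; each maps to a distinct set of atoms, giving 3 matches.

3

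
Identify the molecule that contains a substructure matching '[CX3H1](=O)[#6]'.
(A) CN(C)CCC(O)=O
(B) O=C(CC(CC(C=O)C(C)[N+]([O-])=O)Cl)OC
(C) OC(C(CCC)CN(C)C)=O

B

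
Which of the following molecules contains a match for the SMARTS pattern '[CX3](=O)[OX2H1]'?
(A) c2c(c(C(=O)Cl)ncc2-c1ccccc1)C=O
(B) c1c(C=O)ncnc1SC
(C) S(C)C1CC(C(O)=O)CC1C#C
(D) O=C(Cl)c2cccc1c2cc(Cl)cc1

[CX3](=O)[OX2H1] describes an sp2 carbon double-bonded to O and single-bonded to an -OH oxygen (a carboxylic acid).
(A) has an acyl chloride (-C(=O)Cl) but the carbonyl is bonded to Cl, not to an -OH oxygen.
(B) has an aldehyde (-CHO) but there is no singly-bonded oxygen on the carbonyl carbon.
(C) contains a carboxylic acid group (-C(=O)OH), which satisfies every atom and bond constraint.
(D) has an acyl chloride (-C(=O)Cl) but the carbonyl is bonded to Cl, not to an -OH oxygen.
So the answer is (C).

C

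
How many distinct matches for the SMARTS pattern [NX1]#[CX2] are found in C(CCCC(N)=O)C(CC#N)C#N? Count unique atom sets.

2

[NX1]#[CX2] is the SMARTS for a nitrile: a nitrogen triple-bonded to a two-connected carbon.
The molecule carries 2 separate instances of a nitrile (-C#N) meeting every constraint; each maps to a distinct set of atoms, giving 2 matches.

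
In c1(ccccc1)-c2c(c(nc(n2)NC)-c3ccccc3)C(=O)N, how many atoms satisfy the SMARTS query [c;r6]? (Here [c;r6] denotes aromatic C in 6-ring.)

The query [c;r6] means: aromatic carbon that belongs to a six-membered ring.
Check the 23 heavy atoms by environment: 2× n (aromatic, in 6-ring) → no; 16× c (aromatic, in 6-ring) → match; 2× N (acyclic) → no; 2× C (acyclic) → no; 1× O (acyclic) → no.
That gives 16 matching atoms.

16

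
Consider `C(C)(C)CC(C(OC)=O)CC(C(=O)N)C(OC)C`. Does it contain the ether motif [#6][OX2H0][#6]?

The pattern [#6][OX2H0][#6] describes an aliphatic oxygen bridging two carbons with no H on the oxygen — an ether.
The molecule carries a methoxy ether (-OCH3), whose atoms satisfy every constraint of the query, so the pattern matches.

Yes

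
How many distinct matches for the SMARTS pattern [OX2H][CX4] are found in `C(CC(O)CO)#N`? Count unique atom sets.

[OX2H][CX4] is the SMARTS for an aliphatic alcohol: a hydroxyl oxygen bound to an sp3 (X4) carbon.
The molecule carries 2 separate instances of a hydroxyl group (-OH) meeting every constraint; each maps to a distinct set of atoms, giving 2 matches.

2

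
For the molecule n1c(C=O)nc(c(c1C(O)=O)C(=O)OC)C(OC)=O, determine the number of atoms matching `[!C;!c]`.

Check the 19 heavy atoms by environment: 2× n (aromatic) → match; 4× c (aromatic) → no; 6× C → no; 7× O → match.
Summing the matching environments: 2 + 7 = 9 matching atoms.

9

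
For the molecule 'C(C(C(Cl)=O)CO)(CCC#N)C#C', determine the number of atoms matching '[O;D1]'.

The query [O;D1] means: aliphatic oxygen bonded to exactly one heavy atom.
Check the 13 heavy atoms by environment: 5× C (D2) → no; 3× C (D3) → no; 1× N (D1) → no; 2× O (D1) → match; 1× Cl (D1) → no; 1× C (D1) → no.
That gives 2 matching atoms.

2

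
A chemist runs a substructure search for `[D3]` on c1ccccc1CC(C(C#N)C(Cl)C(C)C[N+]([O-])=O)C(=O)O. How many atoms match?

7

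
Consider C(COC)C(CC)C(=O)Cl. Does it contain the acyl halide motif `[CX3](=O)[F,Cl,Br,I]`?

The pattern [CX3](=O)[F,Cl,Br,I] describes a carbonyl carbon bonded to a halogen — an acyl halide.
The molecule carries an acyl chloride (-C(=O)Cl), whose atoms satisfy every constraint of the query, so the pattern matches.

Yes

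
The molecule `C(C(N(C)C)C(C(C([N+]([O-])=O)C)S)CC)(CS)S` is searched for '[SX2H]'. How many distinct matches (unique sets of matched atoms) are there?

3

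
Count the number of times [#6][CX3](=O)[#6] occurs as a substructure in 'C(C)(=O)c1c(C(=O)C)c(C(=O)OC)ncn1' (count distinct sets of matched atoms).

[#6][CX3](=O)[#6] is the SMARTS for a ketone: a carbonyl carbon (no H) flanked by two carbons.
The molecule carries 2 separate instances of an acetyl/ketone group (-C(=O)CH3) meeting every constraint; each maps to a distinct set of atoms, giving 2 matches.

2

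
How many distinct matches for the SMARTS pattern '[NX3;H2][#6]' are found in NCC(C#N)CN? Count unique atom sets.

[NX3;H2][#6] is the SMARTS for a primary amine: a trivalent nitrogen with two H attached to carbon.
The molecule carries 2 separate instances of a primary amino group (-NH2) meeting every constraint; each maps to a distinct set of atoms, giving 2 matches.

2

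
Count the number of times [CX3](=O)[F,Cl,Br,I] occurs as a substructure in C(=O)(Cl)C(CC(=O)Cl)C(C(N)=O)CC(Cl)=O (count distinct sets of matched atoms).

[CX3](=O)[F,Cl,Br,I] is the SMARTS for an acyl halide: a carbonyl carbon bonded to a halogen.
The molecule carries 3 separate instances of an acyl chloride (-C(=O)Cl) meeting every constraint; each maps to a distinct set of atoms, giving 3 matches.

3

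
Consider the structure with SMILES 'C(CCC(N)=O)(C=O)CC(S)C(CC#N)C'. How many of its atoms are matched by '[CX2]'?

The query [CX2] means: C with X2: aliphatic carbon with exactly 2 total connections.
Check the 16 heavy atoms by environment: 8× C (X4) → no; 2× C (X3) → no; 2× O (X1) → no; 1× N (X3) → no; 1× S (X2) → no; 1× C (X2) → match; 1× N (X1) → no.
That gives 1 matching atom.

1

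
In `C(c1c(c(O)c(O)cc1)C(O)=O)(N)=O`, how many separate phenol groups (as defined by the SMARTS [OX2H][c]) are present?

2

[OX2H][c] is the SMARTS for a phenol: a hydroxyl oxygen attached to an aromatic carbon.
The molecule carries 2 separate instances of a hydroxyl group (-OH) meeting every constraint; each maps to a distinct set of atoms, giving 2 matches.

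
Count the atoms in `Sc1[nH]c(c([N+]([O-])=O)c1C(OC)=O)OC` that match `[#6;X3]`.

5

Check the 15 heavy atoms by environment: 1× n (aromatic, X3) → no; 4× c (aromatic, X3) → match; 2× O (X2) → no; 2× C (X4) → no; 1× S (X2) → no; 1× C (X3) → match; 2× O (X1) → no; 1× N (charge +1, X3) → no; 1× O (charge -1, X1) → no.
Summing the matching environments: 4 + 1 = 5 matching atoms.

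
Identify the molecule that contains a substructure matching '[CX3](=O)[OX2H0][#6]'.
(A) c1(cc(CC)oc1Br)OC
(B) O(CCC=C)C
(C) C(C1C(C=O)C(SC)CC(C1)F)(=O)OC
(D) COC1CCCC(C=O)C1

C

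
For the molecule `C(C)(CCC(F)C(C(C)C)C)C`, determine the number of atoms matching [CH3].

5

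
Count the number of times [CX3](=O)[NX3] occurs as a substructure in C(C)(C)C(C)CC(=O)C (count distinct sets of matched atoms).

0

[CX3](=O)[NX3] is the SMARTS for an amide: a carbonyl carbon bonded to a trivalent nitrogen.
No fragment in the molecule satisfies every constraint, giving 0 matches.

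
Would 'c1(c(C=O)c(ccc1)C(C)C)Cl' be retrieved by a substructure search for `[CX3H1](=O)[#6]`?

Yes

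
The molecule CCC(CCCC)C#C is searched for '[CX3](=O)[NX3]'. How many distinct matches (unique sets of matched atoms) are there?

0

[CX3](=O)[NX3] is the SMARTS for an amide: a carbonyl carbon bonded to a trivalent nitrogen.
No fragment in the molecule satisfies every constraint, giving 0 matches.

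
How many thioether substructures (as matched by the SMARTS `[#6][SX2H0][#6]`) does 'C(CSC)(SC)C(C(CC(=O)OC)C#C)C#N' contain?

2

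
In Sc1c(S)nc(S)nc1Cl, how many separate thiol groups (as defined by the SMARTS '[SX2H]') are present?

3

[SX2H] is the SMARTS for a thiol: an aliphatic sulfur with two connections, one being H.
The molecule carries 3 separate instances of a thiol (-SH) meeting every constraint; each maps to a distinct set of atoms, giving 3 matches.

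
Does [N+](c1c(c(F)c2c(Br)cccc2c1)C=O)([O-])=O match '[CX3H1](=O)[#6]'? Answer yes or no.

Yes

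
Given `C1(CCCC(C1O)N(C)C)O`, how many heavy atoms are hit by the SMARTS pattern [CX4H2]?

The query [CX4H2] means: sp3 carbon (X4) with exactly two hydrogens.
Check the 11 heavy atoms by environment: 3× C (H1, X4) → no; 3× C (H2, X4) → match; 1× N (H0, X3) → no; 2× C (H3, X4) → no; 2× O (H1, X2) → no.
That gives 3 matching atoms.

3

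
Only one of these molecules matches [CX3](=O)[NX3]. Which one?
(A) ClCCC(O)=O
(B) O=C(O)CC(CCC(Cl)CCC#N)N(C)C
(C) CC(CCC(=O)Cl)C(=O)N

C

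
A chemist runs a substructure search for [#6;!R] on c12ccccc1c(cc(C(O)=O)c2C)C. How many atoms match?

3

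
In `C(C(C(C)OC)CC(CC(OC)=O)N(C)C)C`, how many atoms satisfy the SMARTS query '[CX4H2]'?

3

Check the 17 heavy atoms by environment: 3× C (H2, X4) → match; 3× C (H1, X4) → no; 6× C (H3, X4) → no; 2× O (H0, X2) → no; 1× C (H0, X3) → no; 1× O (H0, X1) → no; 1× N (H0, X3) → no.
That gives 3 matching atoms.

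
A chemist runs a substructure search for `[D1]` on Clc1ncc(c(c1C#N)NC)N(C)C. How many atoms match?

5

Check the 14 heavy atoms by environment: 1× n (aromatic, D2) → no; 4× c (aromatic, D3) → no; 1× c (aromatic, D2) → no; 1× C (D2) → no; 1× N (D1) → match; 1× Cl (D1) → match; 1× N (D3) → no; 3× C (D1) → match; 1× N (D2) → no.
Summing the matching environments: 1 + 1 + 3 = 5 matching atoms.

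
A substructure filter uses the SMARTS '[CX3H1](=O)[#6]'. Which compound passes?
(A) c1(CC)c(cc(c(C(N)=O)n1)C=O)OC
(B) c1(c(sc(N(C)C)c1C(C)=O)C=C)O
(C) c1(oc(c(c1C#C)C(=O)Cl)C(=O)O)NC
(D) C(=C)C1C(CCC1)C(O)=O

A

[CX3H1](=O)[#6] describes an sp2 carbon with one H, double-bonded to O and single-bonded to carbon (an aldehyde).
(A) contains an aldehyde (-CHO), which satisfies every atom and bond constraint.
(B) has an acetyl/ketone group (-C(=O)CH3) but the carbonyl carbon has H0 (two carbon neighbours), not H1.
(C) has a carboxylic acid group (-C(=O)OH) but the carbonyl carbon has H0 and is bonded to O, not H1.
(D) has a carboxylic acid group (-C(=O)OH) but the carbonyl carbon has H0 and is bonded to O, not H1.
So the answer is (A).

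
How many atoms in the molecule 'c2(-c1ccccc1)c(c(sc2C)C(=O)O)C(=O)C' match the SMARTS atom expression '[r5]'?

The query [r5] means: r5 matches atoms in a five-membered ring.
Check the 18 heavy atoms by environment: 1× s (aromatic, in 5-ring) → match; 4× c (aromatic, in 5-ring) → match; 6× c (aromatic, in 6-ring) → no; 4× C (acyclic) → no; 3× O (acyclic) → no.
Summing the matching environments: 1 + 4 = 5 matching atoms.

5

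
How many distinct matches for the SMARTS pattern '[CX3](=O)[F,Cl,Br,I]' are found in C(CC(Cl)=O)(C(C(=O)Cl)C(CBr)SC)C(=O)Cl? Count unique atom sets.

[CX3](=O)[F,Cl,Br,I] is the SMARTS for an acyl halide: a carbonyl carbon bonded to a halogen.
The molecule carries 3 separate instances of an acyl chloride (-C(=O)Cl) meeting every constraint; each maps to a distinct set of atoms, giving 3 matches.

3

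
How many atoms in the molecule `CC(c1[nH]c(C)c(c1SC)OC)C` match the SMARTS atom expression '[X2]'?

2

The query [X2] means: any atom with exactly two total connections (bonds + H).
Check the 13 heavy atoms by environment: 1× n (aromatic, X3) → no; 4× c (aromatic, X3) → no; 6× C (X4) → no; 1× O (X2) → match; 1× S (X2) → match.
Summing the matching environments: 1 + 1 = 2 matching atoms.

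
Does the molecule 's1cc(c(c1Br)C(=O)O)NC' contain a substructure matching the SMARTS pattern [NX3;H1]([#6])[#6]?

Yes

The pattern [NX3;H1]([#6])[#6] describes a trivalent nitrogen with one H, bonded to two carbons — a secondary amine.
The molecule carries an N-methylamino group (-NHCH3), whose atoms satisfy every constraint of the query, so the pattern matches.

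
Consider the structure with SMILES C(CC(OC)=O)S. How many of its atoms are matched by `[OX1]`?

1

The query [OX1] means: aliphatic oxygen with one total connection — typically a carbonyl =O or an oxide.
Check the 7 heavy atoms by environment: 3× C (X4) → no; 1× S (X2) → no; 1× C (X3) → no; 1× O (X1) → match; 1× O (X2) → no.
That gives 1 matching atom.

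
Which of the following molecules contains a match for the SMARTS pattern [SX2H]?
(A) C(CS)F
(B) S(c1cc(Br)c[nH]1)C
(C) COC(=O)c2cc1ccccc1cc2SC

[SX2H] describes an aliphatic sulfur with two connections, one being H (a thiol).
(A) contains a thiol (-SH), which satisfies every atom and bond constraint.
(B) has a methylthio ether (-SCH3) but the sulfur has H0 (bonded to two carbons), not H1.
(C) has a methylthio ether (-SCH3) but the sulfur has H0 (bonded to two carbons), not H1.
So the answer is (A).

A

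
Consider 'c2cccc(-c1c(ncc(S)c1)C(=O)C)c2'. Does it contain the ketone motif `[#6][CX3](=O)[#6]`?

The pattern [#6][CX3](=O)[#6] describes a carbonyl carbon (no H) flanked by two carbons — a ketone.
The molecule carries an acetyl/ketone group (-C(=O)CH3), whose atoms satisfy every constraint of the query, so the pattern matches.

Yes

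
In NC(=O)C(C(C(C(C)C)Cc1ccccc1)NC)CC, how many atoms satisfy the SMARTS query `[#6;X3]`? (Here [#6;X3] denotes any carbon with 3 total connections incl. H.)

7

Check the 20 heavy atoms by environment: 10× C (X4) → no; 6× c (aromatic, X3) → match; 2× N (X3) → no; 1× C (X3) → match; 1× O (X1) → no.
Summing the matching environments: 6 + 1 = 7 matching atoms.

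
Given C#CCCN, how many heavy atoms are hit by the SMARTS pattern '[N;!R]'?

Check the 5 heavy atoms by environment: 4× C (acyclic) → no; 1× N (acyclic) → match.
That gives 1 matching atom.

1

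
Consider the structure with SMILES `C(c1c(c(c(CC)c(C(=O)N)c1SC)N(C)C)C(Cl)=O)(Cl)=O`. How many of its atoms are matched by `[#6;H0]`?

9

The query [#6;H0] means: any carbon with no attached hydrogen.
Check the 22 heavy atoms by environment: 6× c (aromatic, H0) → match; 1× N (H0) → no; 4× C (H3) → no; 3× C (H0) → match; 3× O (H0) → no; 2× Cl (H0) → no; 1× C (H2) → no; 1× S (H0) → no; 1× N (H2) → no.
Summing the matching environments: 6 + 3 = 9 matching atoms.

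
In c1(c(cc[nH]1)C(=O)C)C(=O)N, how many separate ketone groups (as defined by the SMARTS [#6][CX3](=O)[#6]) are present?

[#6][CX3](=O)[#6] is the SMARTS for a ketone: a carbonyl carbon (no H) flanked by two carbons.
Exactly one fragment in the molecule meets all constraints, giving 1 match.

1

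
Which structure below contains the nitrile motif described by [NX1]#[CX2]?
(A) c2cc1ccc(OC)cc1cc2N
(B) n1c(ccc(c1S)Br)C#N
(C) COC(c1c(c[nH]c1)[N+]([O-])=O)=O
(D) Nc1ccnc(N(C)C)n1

B

[NX1]#[CX2] describes a nitrogen triple-bonded to a two-connected carbon (a nitrile).
(A) has a primary amino group (-NH2) but the nitrogen is NX3 (three connections), not NX1 triple-bonded.
(B) contains a nitrile (-C#N), which satisfies every atom and bond constraint.
(C) has a nitro group (-[N+](=O)[O-]) but there is no C#N triple bond.
(D) has a primary amino group (-NH2) but the nitrogen is NX3 (three connections), not NX1 triple-bonded.
So the answer is (B).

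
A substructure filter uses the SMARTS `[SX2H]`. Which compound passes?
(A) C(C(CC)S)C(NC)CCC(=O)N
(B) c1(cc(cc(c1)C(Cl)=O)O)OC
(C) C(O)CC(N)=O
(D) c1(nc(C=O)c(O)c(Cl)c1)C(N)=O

[SX2H] describes an aliphatic sulfur with two connections, one being H (a thiol).
(A) contains a thiol (-SH), which satisfies every atom and bond constraint.
(B) has a hydroxyl group (-OH) but it is an -OH, not an -SH.
(C) has a hydroxyl group (-OH) but it is an -OH, not an -SH.
(D) has a hydroxyl group (-OH) but it is an -OH, not an -SH.
So the answer is (A).

A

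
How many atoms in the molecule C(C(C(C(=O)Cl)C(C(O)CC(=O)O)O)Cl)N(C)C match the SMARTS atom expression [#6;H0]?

2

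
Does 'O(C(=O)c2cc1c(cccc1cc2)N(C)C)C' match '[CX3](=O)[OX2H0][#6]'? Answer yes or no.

Yes

The pattern [CX3](=O)[OX2H0][#6] describes a carbonyl carbon bonded to an oxygen that is itself bonded to carbon (no H on that O) — an ester.
The molecule carries a methyl-ester group (-C(=O)OCH3), whose atoms satisfy every constraint of the query, so the pattern matches.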